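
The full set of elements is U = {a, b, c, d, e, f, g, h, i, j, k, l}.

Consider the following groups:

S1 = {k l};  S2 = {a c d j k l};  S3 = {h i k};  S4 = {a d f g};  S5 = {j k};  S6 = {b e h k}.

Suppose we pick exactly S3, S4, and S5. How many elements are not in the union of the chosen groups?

Union of S3, S4, S5 = {a, d, f, g, h, i, j, k}.
Not covered: b, c, e, l — 4 elements.

4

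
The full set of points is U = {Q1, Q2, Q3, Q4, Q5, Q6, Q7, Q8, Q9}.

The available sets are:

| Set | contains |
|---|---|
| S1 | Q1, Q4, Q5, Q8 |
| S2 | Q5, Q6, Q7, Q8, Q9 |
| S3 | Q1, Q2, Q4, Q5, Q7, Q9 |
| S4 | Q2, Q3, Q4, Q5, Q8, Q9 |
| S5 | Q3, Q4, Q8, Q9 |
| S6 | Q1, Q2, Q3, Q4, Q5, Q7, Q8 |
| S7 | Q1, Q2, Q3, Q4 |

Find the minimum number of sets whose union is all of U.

Take {S2, S7}. Their union is {Q1, Q2, Q3, Q4, Q5, Q6, Q7, Q8, Q9}, which is all 9 points.
No single set has all 9 points (the largest, S6, has 7), so 2 is optimal.

2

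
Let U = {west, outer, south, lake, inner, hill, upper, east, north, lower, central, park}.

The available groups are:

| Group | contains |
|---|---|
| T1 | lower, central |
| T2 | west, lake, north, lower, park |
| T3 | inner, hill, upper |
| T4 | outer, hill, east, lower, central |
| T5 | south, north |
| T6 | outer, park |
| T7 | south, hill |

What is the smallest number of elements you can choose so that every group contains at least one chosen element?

4

Take H = {outer, hill, north, central}. Each listed group contains at least one of these, so H is a hitting set of size 4.
The groups T1, T3, T5, T6 are pairwise disjoint, so any hitting set needs a separate element for each — at least 4. Hence 4 is optimal.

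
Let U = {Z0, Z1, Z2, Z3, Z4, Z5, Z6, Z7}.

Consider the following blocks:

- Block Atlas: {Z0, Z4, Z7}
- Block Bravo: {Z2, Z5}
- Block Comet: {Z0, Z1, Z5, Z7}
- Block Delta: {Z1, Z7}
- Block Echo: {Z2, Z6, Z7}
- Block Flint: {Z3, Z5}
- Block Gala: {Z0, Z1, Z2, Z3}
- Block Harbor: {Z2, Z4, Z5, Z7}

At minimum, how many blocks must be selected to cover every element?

Echo, Gala, and Harbor cover everything between them: the union {Z0, Z1, Z2, Z3, Z4, Z5, Z6, Z7} is all of U.
Only Echo contains Z6, so Echo is forced; the remaining 5 elements need at least 2 more blocks (each remaining block adds at most 3) — so at least 3 blocks are needed, and 3 is optimal.

3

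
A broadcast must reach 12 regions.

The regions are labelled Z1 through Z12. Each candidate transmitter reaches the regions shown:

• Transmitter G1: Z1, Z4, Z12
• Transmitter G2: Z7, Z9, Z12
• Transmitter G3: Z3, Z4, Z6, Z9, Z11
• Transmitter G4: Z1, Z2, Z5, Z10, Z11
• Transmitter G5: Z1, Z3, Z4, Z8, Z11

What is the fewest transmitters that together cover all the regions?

G2 and G3 and G4 and G5 together: G2 ∪ G3 ∪ G4 ∪ G5 = {Z1, Z2, Z3, Z4, Z5, Z6, Z7, Z8, Z9, Z10, Z11, Z12} — every region is covered.
Only G5 contains Z8, so G5 is forced; the remaining 7 regions need at least 3 more transmitters (each remaining transmitter adds at most 3) — so at least 4 transmitters are needed, and 4 is optimal.

4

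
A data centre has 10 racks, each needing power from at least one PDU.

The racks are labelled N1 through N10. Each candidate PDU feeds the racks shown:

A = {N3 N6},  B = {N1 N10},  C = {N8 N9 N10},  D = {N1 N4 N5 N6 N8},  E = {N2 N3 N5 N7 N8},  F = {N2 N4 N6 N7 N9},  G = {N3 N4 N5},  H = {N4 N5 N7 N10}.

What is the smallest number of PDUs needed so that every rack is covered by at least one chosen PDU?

3

Take {B, E, F}. Their union is {N1, N2, N3, N4, N5, N6, N7, N8, N9, N10}, which is all 10 racks.
No 2 of the 8 PDUs cover everything (all 28 combinations miss at least one rack), so 3 is optimal.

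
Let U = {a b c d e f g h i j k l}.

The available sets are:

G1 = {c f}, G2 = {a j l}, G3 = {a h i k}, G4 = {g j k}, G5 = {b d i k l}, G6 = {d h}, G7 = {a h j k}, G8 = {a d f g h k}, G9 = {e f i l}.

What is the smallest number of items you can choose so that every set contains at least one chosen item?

4

Take T = {f, h, j, l}. Each listed set contains at least one of these, so T is a hitting set of size 4.
No choice of 3 items meets every set, so 4 is the minimum.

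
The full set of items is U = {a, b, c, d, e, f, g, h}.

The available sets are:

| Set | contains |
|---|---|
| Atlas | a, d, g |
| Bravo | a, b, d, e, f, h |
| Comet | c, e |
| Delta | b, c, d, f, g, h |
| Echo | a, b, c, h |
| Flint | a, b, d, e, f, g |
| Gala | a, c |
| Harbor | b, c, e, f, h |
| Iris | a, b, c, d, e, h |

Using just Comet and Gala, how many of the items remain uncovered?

Union of Comet, Gala = {a, c, e}.
Not covered: b, d, f, g, h — 5 items.

5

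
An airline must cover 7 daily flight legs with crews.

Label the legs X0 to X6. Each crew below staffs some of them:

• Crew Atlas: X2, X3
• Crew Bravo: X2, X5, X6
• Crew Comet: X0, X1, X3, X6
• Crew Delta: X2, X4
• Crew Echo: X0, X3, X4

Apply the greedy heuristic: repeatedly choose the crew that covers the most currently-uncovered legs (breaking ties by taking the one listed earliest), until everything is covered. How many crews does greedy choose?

Greedy: pick Comet (covers 4 new) → pick Bravo (covers 2 new) → pick Delta (covers 1 new). Total picks: 3.

3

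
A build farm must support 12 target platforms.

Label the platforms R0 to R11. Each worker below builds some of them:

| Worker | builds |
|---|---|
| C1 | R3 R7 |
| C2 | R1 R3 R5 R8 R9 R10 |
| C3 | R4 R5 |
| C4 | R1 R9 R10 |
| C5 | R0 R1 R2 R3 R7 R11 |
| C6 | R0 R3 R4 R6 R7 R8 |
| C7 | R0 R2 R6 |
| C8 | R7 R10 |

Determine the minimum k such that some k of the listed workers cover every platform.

Take {C2, C5, C6}. Their union is {R0, R1, R2, R3, R4, R5, R6, R7, R8, R9, R10, R11}, which is all 12 platforms.
Only C5 contains R11, so C5 is forced; the remaining 6 platforms need at least 2 more workers (each remaining worker adds at most 4) — so at least 3 workers are needed, and 3 is optimal.

3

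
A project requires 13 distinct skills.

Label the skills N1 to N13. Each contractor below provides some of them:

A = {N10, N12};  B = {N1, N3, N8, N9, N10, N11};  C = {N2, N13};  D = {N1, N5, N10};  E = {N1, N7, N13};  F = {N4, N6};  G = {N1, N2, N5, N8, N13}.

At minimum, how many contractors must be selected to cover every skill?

5

Take {A, B, E, F, G}. Their union is {N1, N2, N3, N4, N5, N6, N7, N8, N9, N10, N11, N12, N13}, which is all 13 skills.
No 4 of the 7 contractors cover everything (all 35 combinations miss at least one skill), so 5 is optimal.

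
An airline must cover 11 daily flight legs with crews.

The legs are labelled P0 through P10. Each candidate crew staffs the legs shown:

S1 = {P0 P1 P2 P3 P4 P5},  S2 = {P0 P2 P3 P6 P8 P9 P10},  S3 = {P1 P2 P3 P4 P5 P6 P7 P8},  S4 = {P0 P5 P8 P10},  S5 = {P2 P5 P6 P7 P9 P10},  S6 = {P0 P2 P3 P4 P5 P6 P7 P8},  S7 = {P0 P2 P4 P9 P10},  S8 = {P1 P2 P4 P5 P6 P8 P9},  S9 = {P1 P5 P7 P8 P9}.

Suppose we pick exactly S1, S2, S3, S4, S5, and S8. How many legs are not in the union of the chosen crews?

0

Union of S1, S2, S3, S4, S5, S8 = {P0, P1, P2, P3, P4, P5, P6, P7, P8, P9, P10} — that's every leg, so 0 are uncovered.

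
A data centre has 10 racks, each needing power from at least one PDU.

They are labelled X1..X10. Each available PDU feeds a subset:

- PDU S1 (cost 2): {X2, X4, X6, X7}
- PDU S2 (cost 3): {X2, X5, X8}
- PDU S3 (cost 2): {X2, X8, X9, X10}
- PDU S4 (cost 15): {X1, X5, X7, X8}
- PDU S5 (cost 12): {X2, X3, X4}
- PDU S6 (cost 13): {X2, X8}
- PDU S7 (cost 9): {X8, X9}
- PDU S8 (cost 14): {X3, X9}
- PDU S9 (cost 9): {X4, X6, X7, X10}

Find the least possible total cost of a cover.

31

S1, S3, S4, S5 together cover every rack (S1 ∪ S3 ∪ S4 ∪ S5 = {X1, X2, X3, X4, X5, X6, X7, X8, X9, X10}); total cost 2 + 2 + 15 + 12 = 31.
The greedy pick S1, S3, S2, S5, S4 costs 34; no covering selection beats 31.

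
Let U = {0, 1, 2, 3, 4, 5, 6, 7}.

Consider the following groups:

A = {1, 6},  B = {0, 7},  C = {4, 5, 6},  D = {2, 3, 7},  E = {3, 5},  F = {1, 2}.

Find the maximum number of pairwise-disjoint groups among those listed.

A, B, E are pairwise disjoint (A={1,6}; B={0,7}; E={3,5}).
Every remaining group overlaps one of these, and no 4 of the listed groups are pairwise disjoint, so 3 is the maximum.

3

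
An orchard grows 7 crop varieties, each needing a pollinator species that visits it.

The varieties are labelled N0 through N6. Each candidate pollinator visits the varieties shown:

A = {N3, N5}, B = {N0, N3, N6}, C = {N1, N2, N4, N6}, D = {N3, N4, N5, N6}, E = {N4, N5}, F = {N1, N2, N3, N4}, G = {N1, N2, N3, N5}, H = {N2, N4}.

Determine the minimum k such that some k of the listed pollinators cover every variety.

Take {B, G, H}. Their union is {N0, N1, N2, N3, N4, N5, N6}, which is all 7 varieties.
Only B contains N0, so B is forced; the remaining 4 varieties need at least 2 more pollinators (each remaining pollinator adds at most 3) — so at least 3 pollinators are needed, and 3 is optimal.

3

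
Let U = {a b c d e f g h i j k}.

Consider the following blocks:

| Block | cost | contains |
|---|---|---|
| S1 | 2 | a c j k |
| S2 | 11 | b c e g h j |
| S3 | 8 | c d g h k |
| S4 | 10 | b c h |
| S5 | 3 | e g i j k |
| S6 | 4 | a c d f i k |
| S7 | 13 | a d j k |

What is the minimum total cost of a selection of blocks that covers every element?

15

S2, S6 together cover every element (S2 ∪ S6 = {a, b, c, d, e, f, g, h, i, j, k}); total cost 11 + 4 = 15.
The greedy pick S1, S5, S6, S4 costs 19; no covering selection beats 15.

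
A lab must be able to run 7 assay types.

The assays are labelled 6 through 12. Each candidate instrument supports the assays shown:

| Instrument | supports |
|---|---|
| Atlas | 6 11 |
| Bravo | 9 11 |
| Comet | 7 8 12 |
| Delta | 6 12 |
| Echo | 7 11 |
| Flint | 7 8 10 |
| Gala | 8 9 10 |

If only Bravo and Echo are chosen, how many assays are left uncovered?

4

Union of Bravo, Echo = {7, 9, 11}.
Not covered: 6, 8, 10, 12 — 4 assays.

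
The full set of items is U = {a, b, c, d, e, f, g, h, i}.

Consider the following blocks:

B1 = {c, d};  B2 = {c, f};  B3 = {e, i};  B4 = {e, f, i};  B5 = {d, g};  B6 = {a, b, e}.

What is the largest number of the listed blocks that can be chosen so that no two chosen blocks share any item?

B2, B5, B6 are pairwise disjoint (B2={c,f}; B5={d,g}; B6={a,b,e}).
Every remaining block overlaps one of these, and no 4 of the listed blocks are pairwise disjoint, so 3 is the maximum.

3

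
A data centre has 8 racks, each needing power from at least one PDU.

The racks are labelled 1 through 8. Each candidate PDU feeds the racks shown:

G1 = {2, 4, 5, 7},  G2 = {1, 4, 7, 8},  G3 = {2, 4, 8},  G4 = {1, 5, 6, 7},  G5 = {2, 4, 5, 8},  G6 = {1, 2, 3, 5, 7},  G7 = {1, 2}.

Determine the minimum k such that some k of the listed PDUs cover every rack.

Take {G2, G4, G6}. Their union is {1, 2, 3, 4, 5, 6, 7, 8}, which is all 8 racks.
Only G6 contains 3, so G6 is forced; the remaining 3 racks need at least 2 more PDUs (each remaining PDU adds at most 2) — so at least 3 PDUs are needed, and 3 is optimal.

3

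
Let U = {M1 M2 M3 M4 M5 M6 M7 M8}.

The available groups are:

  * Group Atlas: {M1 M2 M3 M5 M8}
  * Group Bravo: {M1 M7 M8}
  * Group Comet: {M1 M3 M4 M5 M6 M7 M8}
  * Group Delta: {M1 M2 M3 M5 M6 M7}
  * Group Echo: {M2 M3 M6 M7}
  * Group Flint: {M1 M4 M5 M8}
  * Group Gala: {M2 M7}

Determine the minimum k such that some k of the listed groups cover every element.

Atlas and Comet cover everything between them: the union {M1, M2, M3, M4, M5, M6, M7, M8} is all of U.
No single group has all 8 elements (the largest, Comet, has 7), so 2 is optimal.

2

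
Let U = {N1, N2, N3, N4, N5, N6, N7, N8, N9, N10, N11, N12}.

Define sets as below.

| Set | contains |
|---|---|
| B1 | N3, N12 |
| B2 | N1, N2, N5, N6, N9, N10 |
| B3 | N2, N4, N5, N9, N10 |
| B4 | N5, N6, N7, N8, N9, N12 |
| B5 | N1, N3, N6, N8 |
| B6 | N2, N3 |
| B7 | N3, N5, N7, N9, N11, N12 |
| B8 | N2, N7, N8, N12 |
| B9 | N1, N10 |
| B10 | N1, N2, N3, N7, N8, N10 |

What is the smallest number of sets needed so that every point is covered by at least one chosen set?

B3, B5, and B7 cover everything between them: the union {N1, N2, N3, N4, N5, N6, N7, N8, N9, N10, N11, N12} is all of U.
Only B3 contains N4, so B3 is forced; the remaining 7 points need at least 2 more sets (each remaining set adds at most 4) — so at least 3 sets are needed, and 3 is optimal.

3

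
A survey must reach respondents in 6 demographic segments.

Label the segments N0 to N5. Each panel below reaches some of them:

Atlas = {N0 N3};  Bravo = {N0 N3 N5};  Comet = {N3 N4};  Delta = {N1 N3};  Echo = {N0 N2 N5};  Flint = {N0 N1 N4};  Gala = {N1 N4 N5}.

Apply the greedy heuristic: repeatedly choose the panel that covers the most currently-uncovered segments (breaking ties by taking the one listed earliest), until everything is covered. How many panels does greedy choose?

3

Greedy: pick Bravo (covers 3 new) → pick Flint (covers 2 new) → pick Echo (covers 1 new). Total picks: 3.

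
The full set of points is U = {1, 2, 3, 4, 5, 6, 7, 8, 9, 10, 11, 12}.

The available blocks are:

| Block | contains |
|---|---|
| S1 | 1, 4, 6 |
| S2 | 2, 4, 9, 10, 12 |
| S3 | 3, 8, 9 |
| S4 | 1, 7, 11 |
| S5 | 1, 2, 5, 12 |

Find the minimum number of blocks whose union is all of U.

5

S1, S2, S3, S4, and S5 cover everything between them: the union {1, 2, 3, 4, 5, 6, 7, 8, 9, 10, 11, 12} is all of U.
No 4 of the 5 blocks cover everything (all 5 combinations miss at least one point), so 5 is optimal.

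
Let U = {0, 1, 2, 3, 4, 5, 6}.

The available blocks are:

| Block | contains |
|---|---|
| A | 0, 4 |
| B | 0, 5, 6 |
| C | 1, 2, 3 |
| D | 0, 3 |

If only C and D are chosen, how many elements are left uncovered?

3

Union of C, D = {0, 1, 2, 3}.
Not covered: 4, 5, 6 — 3 elements.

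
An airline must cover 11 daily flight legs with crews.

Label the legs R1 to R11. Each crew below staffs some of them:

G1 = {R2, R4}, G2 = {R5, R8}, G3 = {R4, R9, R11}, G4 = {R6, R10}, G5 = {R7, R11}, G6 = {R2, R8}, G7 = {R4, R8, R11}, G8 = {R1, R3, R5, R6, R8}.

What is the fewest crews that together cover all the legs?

G1 and G3 and G4 and G5 and G8 together: G1 ∪ G3 ∪ G4 ∪ G5 ∪ G8 = {R1, R2, R3, R4, R5, R6, R7, R8, R9, R10, R11} — every leg is covered.
No 4 of the 8 crews cover everything (all 70 combinations miss at least one leg), so 5 is optimal.

5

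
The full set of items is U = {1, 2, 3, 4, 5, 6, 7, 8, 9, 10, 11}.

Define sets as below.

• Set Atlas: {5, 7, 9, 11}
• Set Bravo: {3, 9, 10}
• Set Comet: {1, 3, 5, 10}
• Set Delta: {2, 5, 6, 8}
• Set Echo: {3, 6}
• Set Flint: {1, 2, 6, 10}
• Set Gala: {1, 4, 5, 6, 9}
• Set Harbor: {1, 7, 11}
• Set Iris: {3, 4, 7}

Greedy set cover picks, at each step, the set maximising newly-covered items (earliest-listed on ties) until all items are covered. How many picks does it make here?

Greedy: pick Gala (covers 5 new) → pick Atlas (covers 2 new) → pick Bravo (covers 2 new) → pick Delta (covers 2 new). Total picks: 4.

4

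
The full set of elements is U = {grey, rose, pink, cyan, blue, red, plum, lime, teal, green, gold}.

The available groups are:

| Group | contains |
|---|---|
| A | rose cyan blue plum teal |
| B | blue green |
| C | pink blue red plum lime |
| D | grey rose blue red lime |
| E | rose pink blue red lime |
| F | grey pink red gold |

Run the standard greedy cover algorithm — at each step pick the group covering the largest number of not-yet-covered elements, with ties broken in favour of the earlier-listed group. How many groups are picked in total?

Greedy: pick A (covers 5 new) → pick F (covers 4 new) → pick B (covers 1 new) → pick C (covers 1 new). Total picks: 4.

4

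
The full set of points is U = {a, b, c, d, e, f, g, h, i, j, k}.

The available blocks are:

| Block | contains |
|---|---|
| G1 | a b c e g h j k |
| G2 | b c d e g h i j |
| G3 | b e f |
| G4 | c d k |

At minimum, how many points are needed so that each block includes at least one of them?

2

T = {c, e} meets every block (each contains at least one member of T), and |T| = 2.
The blocks G3, G4 are pairwise disjoint, so any hitting set needs a separate point for each — at least 2. Hence 2 is optimal.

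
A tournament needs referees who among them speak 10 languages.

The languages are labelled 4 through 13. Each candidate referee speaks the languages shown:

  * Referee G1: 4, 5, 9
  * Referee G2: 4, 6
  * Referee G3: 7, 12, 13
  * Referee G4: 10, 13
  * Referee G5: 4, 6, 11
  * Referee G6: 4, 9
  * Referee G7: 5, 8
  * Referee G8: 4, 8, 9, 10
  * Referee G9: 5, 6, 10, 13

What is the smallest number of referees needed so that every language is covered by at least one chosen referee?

4

G1 and G3 and G5 and G8 together: G1 ∪ G3 ∪ G5 ∪ G8 = {4, 5, 6, 7, 8, 9, 10, 11, 12, 13} — every language is covered.
Only G5 contains 11, so G5 is forced; the remaining 7 languages need at least 3 more referees (each remaining referee adds at most 3) — so at least 4 referees are needed, and 4 is optimal.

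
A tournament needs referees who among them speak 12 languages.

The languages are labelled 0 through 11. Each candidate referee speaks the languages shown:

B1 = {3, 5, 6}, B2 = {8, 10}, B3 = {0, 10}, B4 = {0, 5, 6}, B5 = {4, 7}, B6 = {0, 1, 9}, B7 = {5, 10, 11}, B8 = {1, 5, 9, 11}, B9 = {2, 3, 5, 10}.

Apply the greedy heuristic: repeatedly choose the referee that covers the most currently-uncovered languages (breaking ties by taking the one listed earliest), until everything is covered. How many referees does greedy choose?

Greedy: pick B8 (covers 4 new) → pick B9 (covers 3 new) → pick B4 (covers 2 new) → pick B5 (covers 2 new) → pick B2 (covers 1 new). Total picks: 5.

5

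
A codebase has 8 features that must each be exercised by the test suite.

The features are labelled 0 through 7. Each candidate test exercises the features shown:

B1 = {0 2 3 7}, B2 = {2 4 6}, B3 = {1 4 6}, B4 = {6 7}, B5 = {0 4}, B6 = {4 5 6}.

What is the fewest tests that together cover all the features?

Take {B1, B3, B6}. Their union is {0, 1, 2, 3, 4, 5, 6, 7}, which is all 8 features.
Only B3 contains 1, so B3 is forced; the remaining 5 features need at least 2 more tests (each remaining test adds at most 4) — so at least 3 tests are needed, and 3 is optimal.

3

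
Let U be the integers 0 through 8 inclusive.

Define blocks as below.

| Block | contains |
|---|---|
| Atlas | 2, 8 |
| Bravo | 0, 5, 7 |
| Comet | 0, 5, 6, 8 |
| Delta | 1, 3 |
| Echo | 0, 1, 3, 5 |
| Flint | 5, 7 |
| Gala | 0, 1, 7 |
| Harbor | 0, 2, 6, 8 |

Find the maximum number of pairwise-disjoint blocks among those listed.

3

Atlas, Delta, Flint are pairwise disjoint (Atlas={2,8}; Delta={1,3}; Flint={5,7}).
Every remaining block overlaps one of these, and no 4 of the listed blocks are pairwise disjoint, so 3 is the maximum.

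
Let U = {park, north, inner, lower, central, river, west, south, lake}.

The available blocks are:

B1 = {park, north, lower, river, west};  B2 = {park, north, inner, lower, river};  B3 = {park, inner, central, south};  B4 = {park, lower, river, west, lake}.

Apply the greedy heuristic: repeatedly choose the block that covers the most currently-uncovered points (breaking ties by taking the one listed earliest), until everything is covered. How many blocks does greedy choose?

Greedy: pick B1 (covers 5 new) → pick B3 (covers 3 new) → pick B4 (covers 1 new). Total picks: 3.

3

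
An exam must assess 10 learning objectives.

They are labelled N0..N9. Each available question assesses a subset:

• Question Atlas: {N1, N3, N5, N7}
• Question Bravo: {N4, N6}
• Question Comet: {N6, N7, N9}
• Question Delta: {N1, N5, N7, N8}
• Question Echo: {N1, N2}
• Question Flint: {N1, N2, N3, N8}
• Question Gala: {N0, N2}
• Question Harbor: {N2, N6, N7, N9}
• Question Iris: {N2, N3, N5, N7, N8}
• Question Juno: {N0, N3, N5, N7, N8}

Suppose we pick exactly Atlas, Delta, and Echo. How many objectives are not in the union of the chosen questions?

Union of Atlas, Delta, Echo = {N1, N2, N3, N5, N7, N8}.
Not covered: N0, N4, N6, N9 — 4 objectives.

4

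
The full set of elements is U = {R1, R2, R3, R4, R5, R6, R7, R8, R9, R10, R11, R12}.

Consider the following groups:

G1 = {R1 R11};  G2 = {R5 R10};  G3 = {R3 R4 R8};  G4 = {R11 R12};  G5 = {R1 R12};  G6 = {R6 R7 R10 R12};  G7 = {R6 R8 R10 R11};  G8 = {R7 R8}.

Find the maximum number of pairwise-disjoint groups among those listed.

G2, G5, G8 are pairwise disjoint (G2={R5,R10}; G5={R1,R12}; G8={R7,R8}).
Every remaining group overlaps one of these, and no 4 of the listed groups are pairwise disjoint, so 3 is the maximum.

3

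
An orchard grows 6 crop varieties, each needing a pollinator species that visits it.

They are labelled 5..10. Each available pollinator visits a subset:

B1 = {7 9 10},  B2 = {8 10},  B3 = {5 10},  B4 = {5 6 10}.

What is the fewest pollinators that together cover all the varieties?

B1 and B2 and B4 together: B1 ∪ B2 ∪ B4 = {5, 6, 7, 8, 9, 10} — every variety is covered.
Only B4 contains 6, so B4 is forced; the remaining 3 varieties need at least 2 more pollinators (each remaining pollinator adds at most 2) — so at least 3 pollinators are needed, and 3 is optimal.

3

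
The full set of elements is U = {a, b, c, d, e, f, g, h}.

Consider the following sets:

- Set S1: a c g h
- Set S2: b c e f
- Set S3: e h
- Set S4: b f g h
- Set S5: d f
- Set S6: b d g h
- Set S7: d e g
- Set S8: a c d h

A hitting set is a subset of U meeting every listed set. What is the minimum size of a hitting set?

T = {f, g, h} meets every set (each contains at least one member of T), and |T| = 3.
No choice of 2 elements meets every set, so 3 is the minimum.

3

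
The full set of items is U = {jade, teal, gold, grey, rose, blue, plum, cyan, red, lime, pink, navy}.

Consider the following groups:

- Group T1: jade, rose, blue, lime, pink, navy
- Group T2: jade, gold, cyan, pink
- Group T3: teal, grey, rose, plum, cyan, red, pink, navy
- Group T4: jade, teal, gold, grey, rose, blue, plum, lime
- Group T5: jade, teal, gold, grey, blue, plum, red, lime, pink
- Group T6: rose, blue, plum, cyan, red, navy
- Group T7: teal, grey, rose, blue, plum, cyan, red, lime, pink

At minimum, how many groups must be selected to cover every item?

2

T3 and T4 together: T3 ∪ T4 = {jade, teal, gold, grey, rose, blue, plum, cyan, red, lime, pink, navy} — every item is covered.
No single group has all 12 items (the largest, T5, has 9), so 2 is optimal.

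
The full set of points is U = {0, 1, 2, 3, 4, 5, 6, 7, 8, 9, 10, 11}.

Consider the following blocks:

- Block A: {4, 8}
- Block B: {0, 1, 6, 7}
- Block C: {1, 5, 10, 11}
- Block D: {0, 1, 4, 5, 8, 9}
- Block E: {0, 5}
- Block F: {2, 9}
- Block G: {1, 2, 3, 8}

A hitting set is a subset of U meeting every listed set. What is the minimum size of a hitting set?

4

Take H = {0, 2, 4, 5}. Each listed block contains at least one of these, so H is a hitting set of size 4.
No choice of 3 points meets every block, so 4 is the minimum.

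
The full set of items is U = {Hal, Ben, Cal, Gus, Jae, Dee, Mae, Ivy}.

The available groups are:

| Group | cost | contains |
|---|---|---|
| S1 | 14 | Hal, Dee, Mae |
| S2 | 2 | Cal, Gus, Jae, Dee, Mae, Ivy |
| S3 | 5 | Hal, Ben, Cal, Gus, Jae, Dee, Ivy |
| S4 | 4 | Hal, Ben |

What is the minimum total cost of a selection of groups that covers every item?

S2, S4 together cover every item (S2 ∪ S4 = {Hal, Ben, Cal, Gus, Jae, Dee, Mae, Ivy}); total cost 2 + 4 = 6.
No covering selection has total cost below 6.

6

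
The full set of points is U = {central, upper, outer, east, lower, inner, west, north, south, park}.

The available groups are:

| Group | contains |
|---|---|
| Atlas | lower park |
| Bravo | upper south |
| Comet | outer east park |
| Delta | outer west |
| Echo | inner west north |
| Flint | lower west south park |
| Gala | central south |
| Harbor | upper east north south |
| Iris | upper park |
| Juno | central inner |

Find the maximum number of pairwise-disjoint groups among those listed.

Atlas, Delta, Harbor, Juno are pairwise disjoint (Atlas={lower,park}; Delta={outer,west}; Harbor={upper,east,north,south}; Juno={central,inner}).
Every remaining group overlaps one of these, and no 5 of the listed groups are pairwise disjoint, so 4 is the maximum.

4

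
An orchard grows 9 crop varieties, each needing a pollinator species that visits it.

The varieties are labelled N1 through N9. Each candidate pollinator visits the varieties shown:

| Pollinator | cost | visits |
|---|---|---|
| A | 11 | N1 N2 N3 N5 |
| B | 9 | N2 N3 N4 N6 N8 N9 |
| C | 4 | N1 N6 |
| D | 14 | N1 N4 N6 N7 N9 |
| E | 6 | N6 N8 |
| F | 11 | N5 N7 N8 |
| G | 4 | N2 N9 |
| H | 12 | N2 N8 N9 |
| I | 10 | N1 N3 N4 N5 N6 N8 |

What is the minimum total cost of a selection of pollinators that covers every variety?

24

B, C, F together cover every variety (B ∪ C ∪ F = {N1, N2, N3, N4, N5, N6, N7, N8, N9}); total cost 9 + 4 + 11 = 24.
No covering selection has total cost below 24.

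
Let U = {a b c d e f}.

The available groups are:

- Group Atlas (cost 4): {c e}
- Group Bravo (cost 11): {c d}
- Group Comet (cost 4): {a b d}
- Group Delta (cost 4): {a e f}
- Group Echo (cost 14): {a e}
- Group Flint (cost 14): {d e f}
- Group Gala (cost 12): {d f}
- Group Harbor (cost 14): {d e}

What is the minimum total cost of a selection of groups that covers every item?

Atlas, Comet, Delta together cover every item (Atlas ∪ Comet ∪ Delta = {a, b, c, d, e, f}); total cost 4 + 4 + 4 = 12.
No covering selection has total cost below 12.

12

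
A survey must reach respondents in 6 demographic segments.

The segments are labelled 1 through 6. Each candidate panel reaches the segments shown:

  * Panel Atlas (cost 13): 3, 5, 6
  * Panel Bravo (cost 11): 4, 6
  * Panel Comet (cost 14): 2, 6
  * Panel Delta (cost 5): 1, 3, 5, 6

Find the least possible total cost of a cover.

30

Bravo, Comet, Delta together cover every segment (Bravo ∪ Comet ∪ Delta = {1, 2, 3, 4, 5, 6}); total cost 11 + 14 + 5 = 30.
No covering selection has total cost below 30.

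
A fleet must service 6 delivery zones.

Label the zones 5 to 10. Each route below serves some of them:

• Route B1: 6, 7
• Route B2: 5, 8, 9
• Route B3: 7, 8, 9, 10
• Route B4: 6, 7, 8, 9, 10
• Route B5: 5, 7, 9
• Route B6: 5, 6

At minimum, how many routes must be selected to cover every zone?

Take {B4, B6}. Their union is {5, 6, 7, 8, 9, 10}, which is all 6 zones.
No single route has all 6 zones (the largest, B4, has 5), so 2 is optimal.

2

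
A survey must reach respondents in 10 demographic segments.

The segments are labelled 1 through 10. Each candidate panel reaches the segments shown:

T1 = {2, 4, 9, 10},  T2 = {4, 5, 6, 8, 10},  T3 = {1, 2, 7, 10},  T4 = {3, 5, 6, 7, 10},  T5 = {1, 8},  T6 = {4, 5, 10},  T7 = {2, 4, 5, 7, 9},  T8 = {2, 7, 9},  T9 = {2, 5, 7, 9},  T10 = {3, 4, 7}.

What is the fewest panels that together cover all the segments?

3

T1 and T4 and T5 together: T1 ∪ T4 ∪ T5 = {1, 2, 3, 4, 5, 6, 7, 8, 9, 10} — every segment is covered.
No 2 of the 10 panels cover everything (all 45 combinations miss at least one segment), so 3 is optimal.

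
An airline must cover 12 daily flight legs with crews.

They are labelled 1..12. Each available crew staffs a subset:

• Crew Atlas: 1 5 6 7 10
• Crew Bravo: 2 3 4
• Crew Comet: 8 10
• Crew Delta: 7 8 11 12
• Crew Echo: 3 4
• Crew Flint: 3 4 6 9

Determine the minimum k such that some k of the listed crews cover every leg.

4

Atlas and Bravo and Delta and Flint together: Atlas ∪ Bravo ∪ Delta ∪ Flint = {1, 2, 3, 4, 5, 6, 7, 8, 9, 10, 11, 12} — every leg is covered.
Only Atlas contains 1, so Atlas is forced; the remaining 7 legs need at least 3 more crews (each remaining crew adds at most 3) — so at least 4 crews are needed, and 4 is optimal.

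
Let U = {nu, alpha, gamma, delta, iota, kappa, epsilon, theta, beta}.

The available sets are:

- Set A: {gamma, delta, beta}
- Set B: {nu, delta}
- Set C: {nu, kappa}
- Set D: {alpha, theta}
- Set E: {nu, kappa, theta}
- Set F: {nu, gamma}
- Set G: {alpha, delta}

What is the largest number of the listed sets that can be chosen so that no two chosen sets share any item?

3

A, C, D are pairwise disjoint (A={gamma,delta,beta}; C={nu,kappa}; D={alpha,theta}).
Every remaining set overlaps one of these, and no 4 of the listed sets are pairwise disjoint, so 3 is the maximum.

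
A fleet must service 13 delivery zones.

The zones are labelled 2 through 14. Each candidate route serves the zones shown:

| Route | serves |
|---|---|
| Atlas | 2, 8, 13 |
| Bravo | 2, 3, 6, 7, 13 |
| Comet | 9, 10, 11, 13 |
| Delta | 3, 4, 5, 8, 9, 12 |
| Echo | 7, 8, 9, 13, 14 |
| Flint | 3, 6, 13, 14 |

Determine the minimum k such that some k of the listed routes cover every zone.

Take {Bravo, Comet, Delta, Echo}. Their union is {2, 3, 4, 5, 6, 7, 8, 9, 10, 11, 12, 13, 14}, which is all 13 zones.
No 3 of the 6 routes cover everything (all 20 combinations miss at least one zone), so 4 is optimal.

4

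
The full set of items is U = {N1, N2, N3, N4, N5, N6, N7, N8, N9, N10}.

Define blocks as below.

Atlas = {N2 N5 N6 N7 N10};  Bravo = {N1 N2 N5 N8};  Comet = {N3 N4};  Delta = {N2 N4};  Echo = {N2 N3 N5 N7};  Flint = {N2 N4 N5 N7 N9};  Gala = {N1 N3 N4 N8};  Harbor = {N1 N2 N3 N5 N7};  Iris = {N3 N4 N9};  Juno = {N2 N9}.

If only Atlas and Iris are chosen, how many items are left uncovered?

2

Union of Atlas, Iris = {N2, N3, N4, N5, N6, N7, N9, N10}.
Not covered: N1, N8 — 2 items.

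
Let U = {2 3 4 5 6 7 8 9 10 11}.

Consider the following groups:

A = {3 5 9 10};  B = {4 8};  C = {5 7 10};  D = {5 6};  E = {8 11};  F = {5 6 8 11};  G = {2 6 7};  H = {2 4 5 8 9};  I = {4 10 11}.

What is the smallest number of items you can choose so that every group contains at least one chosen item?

3

Take T = {6, 8, 10}. Each listed group contains at least one of these, so T is a hitting set of size 3.
The groups A, E, G are pairwise disjoint, so any hitting set needs a separate item for each — at least 3. Hence 3 is optimal.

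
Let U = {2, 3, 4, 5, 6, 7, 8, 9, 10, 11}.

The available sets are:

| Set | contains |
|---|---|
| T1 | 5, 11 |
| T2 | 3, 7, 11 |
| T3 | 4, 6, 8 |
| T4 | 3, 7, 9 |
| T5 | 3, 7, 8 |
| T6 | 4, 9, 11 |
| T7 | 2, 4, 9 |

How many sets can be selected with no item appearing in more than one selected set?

T1, T3, T4 are pairwise disjoint (T1={5,11}; T3={4,6,8}; T4={3,7,9}).
Every remaining set overlaps one of these, and no 4 of the listed sets are pairwise disjoint, so 3 is the maximum.

3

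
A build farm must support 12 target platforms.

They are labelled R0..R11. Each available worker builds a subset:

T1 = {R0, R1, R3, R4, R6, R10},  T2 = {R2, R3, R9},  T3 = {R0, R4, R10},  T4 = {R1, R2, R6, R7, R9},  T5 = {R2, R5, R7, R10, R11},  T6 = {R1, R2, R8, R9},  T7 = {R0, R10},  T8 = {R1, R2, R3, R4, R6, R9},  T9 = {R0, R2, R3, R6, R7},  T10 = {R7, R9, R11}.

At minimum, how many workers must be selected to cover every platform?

3

T1 and T5 and T6 together: T1 ∪ T5 ∪ T6 = {R0, R1, R2, R3, R4, R5, R6, R7, R8, R9, R10, R11} — every platform is covered.
Only T5 contains R5, so T5 is forced; the remaining 7 platforms need at least 2 more workers (each remaining worker adds at most 5) — so at least 3 workers are needed, and 3 is optimal.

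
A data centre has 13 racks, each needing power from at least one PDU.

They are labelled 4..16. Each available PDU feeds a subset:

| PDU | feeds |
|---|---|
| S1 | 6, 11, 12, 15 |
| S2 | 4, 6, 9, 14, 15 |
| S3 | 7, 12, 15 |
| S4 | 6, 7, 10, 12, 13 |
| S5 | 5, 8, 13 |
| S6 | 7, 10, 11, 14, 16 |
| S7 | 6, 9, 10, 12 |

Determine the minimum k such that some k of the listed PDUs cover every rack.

Take {S1, S2, S5, S6}. Their union is {4, 5, 6, 7, 8, 9, 10, 11, 12, 13, 14, 15, 16}, which is all 13 racks.
No 3 of the 7 PDUs cover everything (all 35 combinations miss at least one rack), so 4 is optimal.

4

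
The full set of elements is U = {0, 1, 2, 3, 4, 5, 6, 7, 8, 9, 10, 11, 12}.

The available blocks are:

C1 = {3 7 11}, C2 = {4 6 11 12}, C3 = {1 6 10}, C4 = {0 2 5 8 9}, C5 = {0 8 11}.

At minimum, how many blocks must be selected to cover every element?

4

C1 and C2 and C3 and C4 together: C1 ∪ C2 ∪ C3 ∪ C4 = {0, 1, 2, 3, 4, 5, 6, 7, 8, 9, 10, 11, 12} — every element is covered.
No 3 of the 5 blocks cover everything (all 10 combinations miss at least one element), so 4 is optimal.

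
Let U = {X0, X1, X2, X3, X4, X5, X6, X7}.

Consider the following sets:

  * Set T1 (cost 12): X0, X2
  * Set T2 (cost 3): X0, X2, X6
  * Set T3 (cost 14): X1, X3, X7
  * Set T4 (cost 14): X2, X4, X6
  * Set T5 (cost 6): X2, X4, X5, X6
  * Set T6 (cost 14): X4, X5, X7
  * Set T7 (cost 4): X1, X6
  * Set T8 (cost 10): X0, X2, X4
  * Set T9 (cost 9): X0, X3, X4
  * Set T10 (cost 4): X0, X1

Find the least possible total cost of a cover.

23

T2, T3, T5 together cover every element (T2 ∪ T3 ∪ T5 = {X0, X1, X2, X3, X4, X5, X6, X7}); total cost 3 + 14 + 6 = 23.
The greedy pick T2, T5, T7, T3 costs 27; no covering selection beats 23.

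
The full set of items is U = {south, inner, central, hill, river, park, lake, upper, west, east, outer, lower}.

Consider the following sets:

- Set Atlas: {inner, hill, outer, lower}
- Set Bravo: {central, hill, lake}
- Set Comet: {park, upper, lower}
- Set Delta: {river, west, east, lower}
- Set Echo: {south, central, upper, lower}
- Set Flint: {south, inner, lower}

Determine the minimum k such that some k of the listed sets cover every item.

Take {Atlas, Bravo, Comet, Delta, Echo}. Their union is {south, inner, central, hill, river, park, lake, upper, west, east, outer, lower}, which is all 12 items.
No 4 of the 6 sets cover everything (all 15 combinations miss at least one item), so 5 is optimal.

5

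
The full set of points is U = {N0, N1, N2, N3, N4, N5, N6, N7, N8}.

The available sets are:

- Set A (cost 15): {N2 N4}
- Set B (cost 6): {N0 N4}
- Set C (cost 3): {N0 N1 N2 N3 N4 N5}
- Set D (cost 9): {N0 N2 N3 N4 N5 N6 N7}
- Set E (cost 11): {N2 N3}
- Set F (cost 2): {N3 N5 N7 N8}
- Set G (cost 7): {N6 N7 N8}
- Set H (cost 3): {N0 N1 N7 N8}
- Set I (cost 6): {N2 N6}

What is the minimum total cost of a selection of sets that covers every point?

C, G together cover every point (C ∪ G = {N0, N1, N2, N3, N4, N5, N6, N7, N8}); total cost 3 + 7 = 10.
The greedy pick C, F, I costs 11; no covering selection beats 10.

10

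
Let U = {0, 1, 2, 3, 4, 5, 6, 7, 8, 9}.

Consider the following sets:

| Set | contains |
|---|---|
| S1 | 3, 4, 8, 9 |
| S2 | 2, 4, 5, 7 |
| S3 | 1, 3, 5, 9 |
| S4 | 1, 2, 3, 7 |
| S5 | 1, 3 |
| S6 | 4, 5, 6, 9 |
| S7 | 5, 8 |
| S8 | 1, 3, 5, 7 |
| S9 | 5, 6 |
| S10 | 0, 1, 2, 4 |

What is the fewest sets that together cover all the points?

4

S6, S7, S8, and S10 cover everything between them: the union {0, 1, 2, 3, 4, 5, 6, 7, 8, 9} is all of U.
No 3 of the 10 sets cover everything (all 120 combinations miss at least one point), so 4 is optimal.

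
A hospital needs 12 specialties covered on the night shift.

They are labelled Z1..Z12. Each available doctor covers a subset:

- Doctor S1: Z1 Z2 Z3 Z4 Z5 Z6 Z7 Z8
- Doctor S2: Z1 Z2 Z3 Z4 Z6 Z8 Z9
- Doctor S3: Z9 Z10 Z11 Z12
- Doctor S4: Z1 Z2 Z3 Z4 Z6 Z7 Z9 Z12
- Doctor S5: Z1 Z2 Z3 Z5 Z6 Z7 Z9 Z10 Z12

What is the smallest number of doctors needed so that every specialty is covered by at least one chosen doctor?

S1 and S3 together: S1 ∪ S3 = {Z1, Z2, Z3, Z4, Z5, Z6, Z7, Z8, Z9, Z10, Z11, Z12} — every specialty is covered.
No single doctor has all 12 specialties (the largest, S5, has 9), so 2 is optimal.

2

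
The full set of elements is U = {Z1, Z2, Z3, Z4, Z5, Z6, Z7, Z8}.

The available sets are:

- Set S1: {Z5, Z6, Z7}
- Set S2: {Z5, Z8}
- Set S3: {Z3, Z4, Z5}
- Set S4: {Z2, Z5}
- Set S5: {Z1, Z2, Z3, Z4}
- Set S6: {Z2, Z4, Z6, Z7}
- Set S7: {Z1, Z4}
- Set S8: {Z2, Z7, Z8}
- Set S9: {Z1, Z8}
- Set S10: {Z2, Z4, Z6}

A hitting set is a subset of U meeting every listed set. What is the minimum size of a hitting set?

3

H = {Z4, Z5, Z8} meets every set (each contains at least one member of H), and |H| = 3.
No choice of 2 elements meets every set, so 3 is the minimum.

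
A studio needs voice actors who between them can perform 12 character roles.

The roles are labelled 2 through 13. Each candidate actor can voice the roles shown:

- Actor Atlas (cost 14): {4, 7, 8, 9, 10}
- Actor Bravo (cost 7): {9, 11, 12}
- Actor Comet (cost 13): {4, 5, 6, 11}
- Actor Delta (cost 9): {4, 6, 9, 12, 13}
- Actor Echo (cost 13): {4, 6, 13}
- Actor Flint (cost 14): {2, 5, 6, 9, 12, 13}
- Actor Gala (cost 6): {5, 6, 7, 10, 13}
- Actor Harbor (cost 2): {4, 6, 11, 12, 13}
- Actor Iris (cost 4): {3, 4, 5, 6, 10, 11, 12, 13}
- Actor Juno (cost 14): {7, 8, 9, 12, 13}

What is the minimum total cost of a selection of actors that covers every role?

Flint, Iris, Juno together cover every role (Flint ∪ Iris ∪ Juno = {2, 3, 4, 5, 6, 7, 8, 9, 10, 11, 12, 13}); total cost 14 + 4 + 14 = 32.
The greedy pick Harbor, Iris, Atlas, Flint costs 34; no covering selection beats 32.

32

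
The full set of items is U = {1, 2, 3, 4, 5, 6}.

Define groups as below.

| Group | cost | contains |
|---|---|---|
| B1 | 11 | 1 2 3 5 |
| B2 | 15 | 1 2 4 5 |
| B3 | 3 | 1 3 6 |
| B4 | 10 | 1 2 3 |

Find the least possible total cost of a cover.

18

B2, B3 together cover every item (B2 ∪ B3 = {1, 2, 3, 4, 5, 6}); total cost 15 + 3 = 18.
No covering selection has total cost below 18.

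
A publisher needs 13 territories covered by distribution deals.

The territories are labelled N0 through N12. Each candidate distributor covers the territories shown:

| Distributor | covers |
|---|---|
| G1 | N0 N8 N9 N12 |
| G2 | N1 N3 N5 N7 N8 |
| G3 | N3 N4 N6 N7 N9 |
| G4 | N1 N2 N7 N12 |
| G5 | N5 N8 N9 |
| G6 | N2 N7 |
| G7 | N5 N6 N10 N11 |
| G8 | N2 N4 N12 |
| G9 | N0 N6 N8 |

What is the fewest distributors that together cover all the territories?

4

G3 and G4 and G7 and G9 together: G3 ∪ G4 ∪ G7 ∪ G9 = {N0, N1, N2, N3, N4, N5, N6, N7, N8, N9, N10, N11, N12} — every territory is covered.
Only G7 contains N10, so G7 is forced; the remaining 9 territories need at least 3 more distributors (each remaining distributor adds at most 4) — so at least 4 distributors are needed, and 4 is optimal.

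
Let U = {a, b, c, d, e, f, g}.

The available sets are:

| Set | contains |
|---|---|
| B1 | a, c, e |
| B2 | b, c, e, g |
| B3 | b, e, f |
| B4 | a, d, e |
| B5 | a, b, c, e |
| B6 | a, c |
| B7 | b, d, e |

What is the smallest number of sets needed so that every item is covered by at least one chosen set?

Take {B2, B3, B4}. Their union is {a, b, c, d, e, f, g}, which is all 7 items.
Only B3 contains f, so B3 is forced; the remaining 4 items need at least 2 more sets (each remaining set adds at most 2) — so at least 3 sets are needed, and 3 is optimal.

3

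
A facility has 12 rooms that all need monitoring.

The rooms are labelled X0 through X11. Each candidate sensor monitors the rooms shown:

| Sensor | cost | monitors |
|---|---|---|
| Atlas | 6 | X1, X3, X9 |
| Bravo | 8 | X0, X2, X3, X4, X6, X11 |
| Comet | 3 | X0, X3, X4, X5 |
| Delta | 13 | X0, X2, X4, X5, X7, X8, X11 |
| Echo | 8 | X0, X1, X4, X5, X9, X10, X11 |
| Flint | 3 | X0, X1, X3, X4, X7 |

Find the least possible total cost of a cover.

Bravo, Delta, Echo together cover every room (Bravo ∪ Delta ∪ Echo = {X0, X1, X2, X3, X4, X5, X6, X7, X8, X9, X10, X11}); total cost 8 + 13 + 8 = 29.
The greedy pick Flint, Echo, Bravo, Delta costs 32; no covering selection beats 29.

29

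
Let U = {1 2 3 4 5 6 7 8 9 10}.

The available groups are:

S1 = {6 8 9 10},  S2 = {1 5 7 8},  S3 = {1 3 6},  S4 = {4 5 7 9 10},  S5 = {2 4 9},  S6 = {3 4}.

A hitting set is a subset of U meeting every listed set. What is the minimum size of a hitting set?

Take H = {4, 5, 6}. Each listed group contains at least one of these, so H is a hitting set of size 3.
No choice of 2 elements meets every group, so 3 is the minimum.

3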